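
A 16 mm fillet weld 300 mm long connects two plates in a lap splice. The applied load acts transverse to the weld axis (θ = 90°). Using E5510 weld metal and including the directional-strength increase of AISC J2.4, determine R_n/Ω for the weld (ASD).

R_n/Ω ≈ 840 kN

E55XX → F_EXX = 550 MPa.
t_e = 0.707 × 16 = 11.31 mm; A_we = 11.31 × 300 = 3394 mm².
Directional factor: 1.0 + 0.5 sin^1.5(90°) = 1.5.
F_nw = 0.6 × 550 × 1.5 = 495 MPa.
R_n/Ω = (495 × 3394) / 2.0 × 10⁻³ = 839.9 kN.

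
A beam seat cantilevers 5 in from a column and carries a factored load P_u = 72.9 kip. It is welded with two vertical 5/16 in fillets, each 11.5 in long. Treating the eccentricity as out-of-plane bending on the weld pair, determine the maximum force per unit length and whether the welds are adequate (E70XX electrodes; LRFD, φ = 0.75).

E70XX → F_EXX = 70 ksi.
L_w = 2 × 11.5 = 23 in; section modulus (unit throat) S = 2 × L²/6 = 44.08 in².
Direct shear f_v = P/L_w = 72.9/23 = 3.17 kip/in.
Moment M = P × e = 72.9 × 5 = 364.5 kip·in; bending f_b = M/S = 8.268 kip/in.
f_max = √(f_v² + f_b²) = √(3.17² + 8.268²) = 8.855 kip/in.
φr_n = 0.75 × 0.6 × 70 × (0.707 × 0.3125) = 6.96 kip/in → NOT adequate.

f_max ≈ 8.86 kip/in; NOT adequate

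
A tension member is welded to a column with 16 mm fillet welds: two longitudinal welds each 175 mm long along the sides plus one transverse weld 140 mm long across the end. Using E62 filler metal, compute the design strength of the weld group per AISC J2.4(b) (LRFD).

E62XX → F_EXX = 620 MPa.
t_e = 0.707 × 16 = 11.31 mm.
R_nwl = 0.6 × 620 × 11.31 × 350 × 10⁻³ = 1473 kN (longitudinal, 2 welds).
R_nwt = 0.6 × 620 × 11.31 × 140 × 10⁻³ = 589.1 kN (transverse, base value).
(i) R_nwl + R_nwt = 2062 kN; (ii) 0.85 R_nwl + 1.5 R_nwt = 2136 kN.
R_n = max = 2136 kN [governs: (ii)]; φR_n = 1602 kN.

φR_n ≈ 1600 kN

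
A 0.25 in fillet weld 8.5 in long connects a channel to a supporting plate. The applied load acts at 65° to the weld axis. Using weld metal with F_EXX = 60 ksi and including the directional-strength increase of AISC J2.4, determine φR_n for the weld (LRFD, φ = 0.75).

t_e = 0.707 × 0.25 = 0.1767 in; A_we = 0.1767 × 8.5 = 1.502 in².
Directional factor: 1.0 + 0.5 sin^1.5(65°) = 1.431.
F_nw = 0.6 × 60 × 1.431 = 51.53 ksi.
φR_n = 0.75 × 51.53 × 1.502 = 58.06 kips.

φR_n ≈ 58.1 kips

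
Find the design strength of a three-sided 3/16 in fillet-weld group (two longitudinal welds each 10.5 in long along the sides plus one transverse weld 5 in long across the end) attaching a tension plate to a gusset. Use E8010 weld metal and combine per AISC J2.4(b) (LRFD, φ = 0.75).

E80XX → F_EXX = 80 ksi.
t_e = 0.707 × 0.1875 = 0.1326 in.
R_nwl = 0.6 × 80 × 0.1326 × 21 = 133.6 kip (longitudinal, 2 welds).
R_nwt = 0.6 × 80 × 0.1326 × 5 = 31.81 kip (transverse, base value).
(i) R_nwl + R_nwt = 165.4 kip; (ii) 0.85 R_nwl + 1.5 R_nwt = 161.3 kip.
R_n = max = 165.4 kip [governs: (i)]; φR_n = 124.1 kip.

φR_n ≈ 124 kip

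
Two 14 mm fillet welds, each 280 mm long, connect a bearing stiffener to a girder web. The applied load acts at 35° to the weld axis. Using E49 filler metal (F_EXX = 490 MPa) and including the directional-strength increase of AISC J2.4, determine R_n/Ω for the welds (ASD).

R_n/Ω ≈ 992 kN

t_e = 0.707 × 14 = 9.898 mm; A_we = 9.898 × 560 = 5543 mm².
Directional factor: 1.0 + 0.5 sin^1.5(35°) = 1.217.
F_nw = 0.6 × 490 × 1.217 = 357.9 MPa.
R_n/Ω = (357.9 × 5543) / 2.0 × 10⁻³ = 991.8 kN.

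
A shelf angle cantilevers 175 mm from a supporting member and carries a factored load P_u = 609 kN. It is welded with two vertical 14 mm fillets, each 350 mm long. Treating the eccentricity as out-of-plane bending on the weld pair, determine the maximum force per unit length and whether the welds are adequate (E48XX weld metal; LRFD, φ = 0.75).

E48XX → F_EXX = 480 MPa.
L_w = 2 × 350 = 700 mm; section modulus (unit throat) S = 2 × L²/6 = 40830 mm².
Direct shear f_v = P/L_w = 609×10³/700 = 870 N/mm.
Moment M = P × e = 609×10³ × 175 = 106580000 N·mm; bending f_b = M/S = 2610 N/mm.
f_max = √(f_v² + f_b²) = √(870² + 2610²) = 2751 N/mm.
φr_n = 0.75 × 0.6 × 480 × (0.707 × 14) = 2138 N/mm → NOT adequate.

f_max ≈ 2750 N/mm; NOT adequate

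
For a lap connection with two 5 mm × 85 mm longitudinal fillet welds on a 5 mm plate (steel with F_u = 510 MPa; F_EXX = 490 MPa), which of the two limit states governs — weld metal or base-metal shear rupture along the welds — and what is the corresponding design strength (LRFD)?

t_e = 0.707 × 5 = 3.535 mm; L = 170 mm.
Weld metal: φR_n = 0.75 × 0.6 × 490 × 3.535 × 170 × 10⁻³ = 132.5 kN.
Base metal (shear rupture): φR_n = 0.75 × 0.6 × 510 × 5 × 170 × 10⁻³ = 195.1 kN.
Governing: weld metal.

φR_n ≈ 133 kN (weld metal governs)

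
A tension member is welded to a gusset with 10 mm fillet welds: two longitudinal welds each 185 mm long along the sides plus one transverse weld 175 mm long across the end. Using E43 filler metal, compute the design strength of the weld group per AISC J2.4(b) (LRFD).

φR_n ≈ 789 kN

E43XX → F_EXX = 430 MPa.
t_e = 0.707 × 10 = 7.07 mm.
R_nwl = 0.6 × 430 × 7.07 × 370 × 10⁻³ = 674.9 kN (longitudinal, 2 welds).
R_nwt = 0.6 × 430 × 7.07 × 175 × 10⁻³ = 319.2 kN (transverse, base value).
(i) R_nwl + R_nwt = 994.1 kN; (ii) 0.85 R_nwl + 1.5 R_nwt = 1052 kN.
R_n = max = 1052 kN [governs: (ii)]; φR_n = 789.4 kN.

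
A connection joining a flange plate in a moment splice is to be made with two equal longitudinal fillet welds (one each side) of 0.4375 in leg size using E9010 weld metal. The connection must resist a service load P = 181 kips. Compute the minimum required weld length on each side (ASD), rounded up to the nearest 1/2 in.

L = 11 in on each side

E90XX → F_EXX = 90 ksi.
Throat t_e = 0.707 × 0.4375 = 0.3093 in.
r_n/Ω = (0.6 × 90 × 0.3093) / 2.0 = 8.351 kip/in.
L_req = P / (r_n/Ω) = 181 / 8.351 = 21.67 in total.
Per side: 21.67 / 2 = 10.84 in.
Round up → use L = 11 in on each side.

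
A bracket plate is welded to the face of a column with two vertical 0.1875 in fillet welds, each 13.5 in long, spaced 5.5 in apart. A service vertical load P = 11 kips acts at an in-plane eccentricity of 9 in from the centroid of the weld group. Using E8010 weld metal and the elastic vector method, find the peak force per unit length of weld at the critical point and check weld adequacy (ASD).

f_max ≈ 1.38 kip/in; adequate

E80XX → F_EXX = 80 ksi.
Total weld length L_w = 27 in. Treat welds as unit-width lines.
Polar moment about centroid: J = 2[d³/12 + d(b/2)²] = 2[13.5³/12 + 13.5×2.75²] = 614.2 in³.
Direct shear f_v = P/L_w = 11 / 27 = 0.4074 kip/in (vertical).
Torsion M = P·e = 11 × 9 = 99 kip·in.
Critical point at (x, y) = (2.75, 6.75) from centroid. f_tx = M·y/J = 1.088 kip/in; f_ty = M·x/J = 0.4432 kip/in.
Resultant f_max = √[f_tx² + (f_v + f_ty)²] = √[1.088² + (0.4074 + 0.4432)²] = 1.381 kip/in.
Capacity per unit length: r_n/Ω = (1/2.0) × 0.6 × 80 × (0.707 × 0.1875) = 3.181 kip/in.
1.381 ≤ 3.181 → adequate.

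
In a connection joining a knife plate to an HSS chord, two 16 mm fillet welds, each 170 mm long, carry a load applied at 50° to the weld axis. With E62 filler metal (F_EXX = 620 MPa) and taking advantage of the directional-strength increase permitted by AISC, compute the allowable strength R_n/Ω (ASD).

t_e = 0.707 × 16 = 11.31 mm; A_we = 11.31 × 340 = 3846 mm².
Directional factor: 1.0 + 0.5 sin^1.5(50°) = 1.335.
F_nw = 0.6 × 620 × 1.335 = 496.7 MPa.
R_n/Ω = (496.7 × 3846) / 2.0 × 10⁻³ = 955.2 kN.

R_n/Ω ≈ 955 kN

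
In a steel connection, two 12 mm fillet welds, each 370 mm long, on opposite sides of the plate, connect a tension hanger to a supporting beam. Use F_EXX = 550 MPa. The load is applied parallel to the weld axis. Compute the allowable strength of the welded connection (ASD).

Effective throat t_e = 0.707 × 12 = 8.484 mm.
Total length L = 740 mm; A_we = 8.484 × 740 = 6278 mm².
F_nw = 0.6 F_EXX = 0.6 × 550 = 330 MPa.
R_n = 330 × 6278 × 10⁻³ = 2072 kN; R_n/Ω = 2072/2.0 = 1036 kN.

R_n/Ω ≈ 1040 kN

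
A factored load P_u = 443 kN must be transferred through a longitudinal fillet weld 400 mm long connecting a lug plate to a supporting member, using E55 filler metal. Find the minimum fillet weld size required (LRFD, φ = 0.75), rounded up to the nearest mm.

E55XX → F_EXX = 550 MPa.
Total weld length L = 400 mm.
Required throat t_e = P_u / (φ × 0.6 F_EXX × L) = 443 / (0.75 × 0.6 × 550 × 400 × 10⁻³) = 4.475 mm.
Required leg w = t_e / 0.707 = 6.329 mm → use 7 mm.

w = 7 mm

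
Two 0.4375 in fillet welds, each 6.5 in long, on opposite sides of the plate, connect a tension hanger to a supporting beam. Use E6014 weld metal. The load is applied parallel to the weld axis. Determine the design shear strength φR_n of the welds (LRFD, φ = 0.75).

φR_n ≈ 109 kips

E60XX → F_EXX = 60 ksi.
Effective throat t_e = 0.707 × 0.4375 = 0.3093 in.
Total length L = 13 in; A_we = 0.3093 × 13 = 4.021 in².
F_nw = 0.6 F_EXX = 0.6 × 60 = 36 ksi.
φR_n = 0.75 × 36 × 4.021 = 108.6 kips.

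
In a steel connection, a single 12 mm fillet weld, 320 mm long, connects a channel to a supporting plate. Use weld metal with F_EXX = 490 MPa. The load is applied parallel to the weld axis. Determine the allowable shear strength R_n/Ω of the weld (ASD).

Effective throat t_e = 0.707 × 12 = 8.484 mm.
Total length L = 320 mm; A_we = 8.484 × 320 = 2715 mm².
F_nw = 0.6 F_EXX = 0.6 × 490 = 294 MPa.
R_n = 294 × 2715 × 10⁻³ = 798.2 kN; R_n/Ω = 798.2/2.0 = 399.1 kN.

R_n/Ω ≈ 399 kN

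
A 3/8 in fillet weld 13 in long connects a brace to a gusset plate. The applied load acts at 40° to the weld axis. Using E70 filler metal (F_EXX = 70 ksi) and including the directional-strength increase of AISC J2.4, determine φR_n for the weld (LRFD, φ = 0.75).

φR_n ≈ 137 kips

t_e = 0.707 × 0.375 = 0.2651 in; A_we = 0.2651 × 13 = 3.447 in².
Directional factor: 1.0 + 0.5 sin^1.5(40°) = 1.258.
F_nw = 0.6 × 70 × 1.258 = 52.82 ksi.
φR_n = 0.75 × 52.82 × 3.447 = 136.5 kips.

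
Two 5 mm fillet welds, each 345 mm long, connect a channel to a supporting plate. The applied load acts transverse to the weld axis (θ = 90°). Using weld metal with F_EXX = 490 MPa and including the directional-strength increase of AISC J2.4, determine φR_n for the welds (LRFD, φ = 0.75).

t_e = 0.707 × 5 = 3.535 mm; A_we = 3.535 × 690 = 2439 mm².
Directional factor: 1.0 + 0.5 sin^1.5(90°) = 1.5.
F_nw = 0.6 × 490 × 1.5 = 441 MPa.
φR_n = 0.75 × 441 × 2439 × 10⁻³ = 806.7 kN.

φR_n ≈ 807 kN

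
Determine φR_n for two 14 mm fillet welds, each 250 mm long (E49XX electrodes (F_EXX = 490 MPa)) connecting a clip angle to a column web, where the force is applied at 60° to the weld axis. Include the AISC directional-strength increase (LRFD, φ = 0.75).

φR_n ≈ 1530 kN

t_e = 0.707 × 14 = 9.898 mm; A_we = 9.898 × 500 = 4949 mm².
Directional factor: 1.0 + 0.5 sin^1.5(60°) = 1.403.
F_nw = 0.6 × 490 × 1.403 = 412.5 MPa.
φR_n = 0.75 × 412.5 × 4949 × 10⁻³ = 1531 kN.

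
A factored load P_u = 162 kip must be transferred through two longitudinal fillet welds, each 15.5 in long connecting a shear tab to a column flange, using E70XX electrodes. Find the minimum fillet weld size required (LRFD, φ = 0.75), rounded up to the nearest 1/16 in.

E70XX → F_EXX = 70 ksi.
Total weld length L = 31 in.
Required throat t_e = P_u / (φ × 0.6 F_EXX × L) = 162 / (0.75 × 0.6 × 70 × 31) = 0.1659 in.
Required leg w = t_e / 0.707 = 0.2347 in → use 1/4 in.

w = 1/4 in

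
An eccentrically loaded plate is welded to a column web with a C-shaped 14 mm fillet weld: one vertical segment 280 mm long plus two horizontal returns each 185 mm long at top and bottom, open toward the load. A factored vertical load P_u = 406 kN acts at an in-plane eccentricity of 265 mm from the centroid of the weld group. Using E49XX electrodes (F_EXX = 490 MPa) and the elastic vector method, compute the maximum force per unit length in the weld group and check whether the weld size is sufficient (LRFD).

f_max ≈ 2280 N/mm; NOT adequate

Total weld length L_w = 650 mm. Treat welds as unit-width lines.
Centroid: x̄ = 2×185×92.5 / 650 = 52.65 mm from the vertical weld.
Polar moment about centroid: J = I_x + I_y = [280³/12 + 2×185×140²] + [280×52.65² + 2(185³/12 + 185×39.85²)] = 11500000 mm³.
Direct shear f_v = P/L_w = 406×10³ / 650 = 624.6 N/mm (vertical).
Torsion M = P·e = 406×10³ × 265 = 107590000 N·mm.
Critical point at (x, y) = (132.3, 140) from centroid. f_tx = M·y/J = 1310 N/mm; f_ty = M·x/J = 1238 N/mm.
Resultant f_max = √[f_tx² + (f_v + f_ty)²] = √[1310² + (624.6 + 1238)²] = 2277 N/mm.
Capacity per unit length: φr_n = 0.75 × 0.6 × 490 × (0.707 × 14) = 2183 N/mm.
2277 > 2183 → NOT adequate.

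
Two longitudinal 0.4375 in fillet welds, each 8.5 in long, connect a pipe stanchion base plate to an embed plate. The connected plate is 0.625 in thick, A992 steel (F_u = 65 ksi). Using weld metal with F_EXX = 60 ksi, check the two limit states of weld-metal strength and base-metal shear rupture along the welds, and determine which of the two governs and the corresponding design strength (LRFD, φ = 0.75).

t_e = 0.707 × 0.4375 = 0.3093 in; L = 17 in.
Weld metal: φR_n = 0.75 × 0.6 × 60 × 0.3093 × 17 = 142 kip.
Base metal (shear rupture): φR_n = 0.75 × 0.6 × 65 × 0.625 × 17 = 310.8 kip.
Governing: weld metal.

φR_n ≈ 142 kip (weld metal governs)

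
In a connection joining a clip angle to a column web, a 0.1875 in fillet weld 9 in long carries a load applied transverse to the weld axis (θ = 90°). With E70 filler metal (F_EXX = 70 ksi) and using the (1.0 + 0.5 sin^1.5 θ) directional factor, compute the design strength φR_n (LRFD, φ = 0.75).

t_e = 0.707 × 0.1875 = 0.1326 in; A_we = 0.1326 × 9 = 1.193 in².
Directional factor: 1.0 + 0.5 sin^1.5(90°) = 1.5.
F_nw = 0.6 × 70 × 1.5 = 63 ksi.
φR_n = 0.75 × 63 × 1.193 = 56.37 kips.

φR_n ≈ 56.4 kips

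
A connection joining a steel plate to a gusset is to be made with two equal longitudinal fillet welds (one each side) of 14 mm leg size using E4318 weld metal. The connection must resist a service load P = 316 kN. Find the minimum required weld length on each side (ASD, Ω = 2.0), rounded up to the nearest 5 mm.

E43XX → F_EXX = 430 MPa.
Throat t_e = 0.707 × 14 = 9.898 mm.
r_n/Ω = (0.6 × 430 × 9.898) / 2.0 = 1277 N/mm = 1.277 kN/mm.
L_req = P / (r_n/Ω) = 316 / 1.277 = 247.5 mm total.
Per side: 247.5 / 2 = 123.7 mm.
Round up → use L = 125 mm on each side.

L = 125 mm on each side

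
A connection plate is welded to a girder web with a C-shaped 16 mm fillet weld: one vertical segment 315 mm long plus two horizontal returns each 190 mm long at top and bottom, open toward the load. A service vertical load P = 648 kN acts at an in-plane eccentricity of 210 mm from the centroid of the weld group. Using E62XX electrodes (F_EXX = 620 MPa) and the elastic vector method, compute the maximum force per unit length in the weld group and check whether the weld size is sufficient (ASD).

Total weld length L_w = 695 mm. Treat welds as unit-width lines.
Centroid: x̄ = 2×190×95 / 695 = 51.94 mm from the vertical weld.
Polar moment about centroid: J = I_x + I_y = [315³/12 + 2×190×157.5²] + [315×51.94² + 2(190³/12 + 190×43.06²)] = 14730000 mm³.
Direct shear f_v = P/L_w = 648×10³ / 695 = 932.4 N/mm (vertical).
Torsion M = P·e = 648×10³ × 210 = 136080000 N·mm.
Critical point at (x, y) = (138.1, 157.5) from centroid. f_tx = M·y/J = 1455 N/mm; f_ty = M·x/J = 1276 N/mm.
Resultant f_max = √[f_tx² + (f_v + f_ty)²] = √[1455² + (932.4 + 1276)²] = 2644 N/mm.
Capacity per unit length: r_n/Ω = (1/2.0) × 0.6 × 620 × (0.707 × 16) = 2104 N/mm.
2644 > 2104 → NOT adequate.

f_max ≈ 2640 N/mm; NOT adequate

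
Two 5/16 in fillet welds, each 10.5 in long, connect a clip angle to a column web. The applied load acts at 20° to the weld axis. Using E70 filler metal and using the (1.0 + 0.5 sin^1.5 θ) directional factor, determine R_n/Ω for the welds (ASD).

R_n/Ω ≈ 107 kips

E70XX → F_EXX = 70 ksi.
t_e = 0.707 × 0.3125 = 0.2209 in; A_we = 0.2209 × 21 = 4.64 in².
Directional factor: 1.0 + 0.5 sin^1.5(20°) = 1.1.
F_nw = 0.6 × 70 × 1.1 = 46.2 ksi.
R_n/Ω = (46.2 × 4.64) / 2.0 = 107.2 kips.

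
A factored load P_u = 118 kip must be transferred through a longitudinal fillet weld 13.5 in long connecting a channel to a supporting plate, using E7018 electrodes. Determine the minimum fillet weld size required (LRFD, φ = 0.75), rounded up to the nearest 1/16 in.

E70XX → F_EXX = 70 ksi.
Total weld length L = 13.5 in.
Required throat t_e = P_u / (φ × 0.6 F_EXX × L) = 118 / (0.75 × 0.6 × 70 × 13.5) = 0.2775 in.
Required leg w = t_e / 0.707 = 0.3925 in → use 7/16 in.

w = 7/16 in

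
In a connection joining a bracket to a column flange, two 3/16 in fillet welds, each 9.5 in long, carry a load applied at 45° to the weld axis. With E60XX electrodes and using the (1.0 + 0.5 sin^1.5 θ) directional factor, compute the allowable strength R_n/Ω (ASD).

E60XX → F_EXX = 60 ksi.
t_e = 0.707 × 0.1875 = 0.1326 in; A_we = 0.1326 × 19 = 2.519 in².
Directional factor: 1.0 + 0.5 sin^1.5(45°) = 1.297.
F_nw = 0.6 × 60 × 1.297 = 46.7 ksi.
R_n/Ω = (46.7 × 2.519) / 2.0 = 58.81 kips.

R_n/Ω ≈ 58.8 kips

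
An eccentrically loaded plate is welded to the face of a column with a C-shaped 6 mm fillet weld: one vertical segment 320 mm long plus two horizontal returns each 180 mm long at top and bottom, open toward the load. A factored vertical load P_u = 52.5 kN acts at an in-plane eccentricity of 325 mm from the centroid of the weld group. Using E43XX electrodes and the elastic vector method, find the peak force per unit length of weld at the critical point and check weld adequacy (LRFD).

f_max ≈ 303 N/mm; adequate

E43XX → F_EXX = 430 MPa.
Total weld length L_w = 680 mm. Treat welds as unit-width lines.
Centroid: x̄ = 2×180×90 / 680 = 47.65 mm from the vertical weld.
Polar moment about centroid: J = I_x + I_y = [320³/12 + 2×180×160²] + [320×47.65² + 2(180³/12 + 180×42.35²)] = 14290000 mm³.
Direct shear f_v = P/L_w = 52.5×10³ / 680 = 77.21 N/mm (vertical).
Torsion M = P·e = 52.5×10³ × 325 = 17062000 N·mm.
Critical point at (x, y) = (132.4, 160) from centroid. f_tx = M·y/J = 191 N/mm; f_ty = M·x/J = 158 N/mm.
Resultant f_max = √[f_tx² + (f_v + f_ty)²] = √[191² + (77.21 + 158)²] = 303 N/mm.
Capacity per unit length: φr_n = 0.75 × 0.6 × 430 × (0.707 × 6) = 820.8 N/mm.
303 ≤ 820.8 → adequate.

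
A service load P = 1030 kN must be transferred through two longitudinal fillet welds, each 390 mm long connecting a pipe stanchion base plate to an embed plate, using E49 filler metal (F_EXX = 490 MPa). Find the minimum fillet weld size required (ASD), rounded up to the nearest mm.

w = 13 mm

Total weld length L = 780 mm.
Required throat t_e = P × Ω / (0.6 F_EXX × L) = 1030 × 2.0 / (0.6 × 490 × 780 × 10⁻³) = 8.983 mm.
Required leg w = t_e / 0.707 = 12.71 mm → use 13 mm.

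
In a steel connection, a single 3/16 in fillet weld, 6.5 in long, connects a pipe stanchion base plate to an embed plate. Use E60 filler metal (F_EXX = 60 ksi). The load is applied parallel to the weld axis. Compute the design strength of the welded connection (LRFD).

Effective throat t_e = 0.707 × 0.1875 = 0.1326 in.
Total length L = 6.5 in; A_we = 0.1326 × 6.5 = 0.8617 in².
F_nw = 0.6 F_EXX = 0.6 × 60 = 36 ksi.
φR_n = 0.75 × 36 × 0.8617 = 23.26 kip.

φR_n ≈ 23.3 kip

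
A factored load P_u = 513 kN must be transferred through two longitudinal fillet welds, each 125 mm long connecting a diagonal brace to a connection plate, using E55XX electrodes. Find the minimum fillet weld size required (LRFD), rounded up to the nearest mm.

E55XX → F_EXX = 550 MPa.
Total weld length L = 250 mm.
Required throat t_e = P_u / (φ × 0.6 F_EXX × L) = 513 / (0.75 × 0.6 × 550 × 250 × 10⁻³) = 8.291 mm.
Required leg w = t_e / 0.707 = 11.73 mm → use 12 mm.

w = 12 mm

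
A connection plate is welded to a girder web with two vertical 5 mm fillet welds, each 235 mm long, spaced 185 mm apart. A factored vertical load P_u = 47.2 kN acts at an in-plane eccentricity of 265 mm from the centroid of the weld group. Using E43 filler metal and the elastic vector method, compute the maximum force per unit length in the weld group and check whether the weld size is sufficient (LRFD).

E43XX → F_EXX = 430 MPa.
Total weld length L_w = 470 mm. Treat welds as unit-width lines.
Polar moment about centroid: J = 2[d³/12 + d(b/2)²] = 2[235³/12 + 235×92.5²] = 6184000 mm³.
Direct shear f_v = P/L_w = 47.2×10³ / 470 = 100.4 N/mm (vertical).
Torsion M = P·e = 47.2×10³ × 265 = 12508000 N·mm.
Critical point at (x, y) = (92.5, 117.5) from centroid. f_tx = M·y/J = 237.6 N/mm; f_ty = M·x/J = 187.1 N/mm.
Resultant f_max = √[f_tx² + (f_v + f_ty)²] = √[237.6² + (100.4 + 187.1)²] = 373 N/mm.
Capacity per unit length: φr_n = 0.75 × 0.6 × 430 × (0.707 × 5) = 684 N/mm.
373 ≤ 684 → adequate.

f_max ≈ 373 N/mm; adequate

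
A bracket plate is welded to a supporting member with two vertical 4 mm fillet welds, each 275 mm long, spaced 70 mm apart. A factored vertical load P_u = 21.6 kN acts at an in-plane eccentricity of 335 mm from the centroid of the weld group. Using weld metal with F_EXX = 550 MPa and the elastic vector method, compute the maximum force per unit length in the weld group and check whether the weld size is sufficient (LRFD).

Total weld length L_w = 550 mm. Treat welds as unit-width lines.
Polar moment about centroid: J = 2[d³/12 + d(b/2)²] = 2[275³/12 + 275×35²] = 4140000 mm³.
Direct shear f_v = P/L_w = 21.6×10³ / 550 = 39.27 N/mm (vertical).
Torsion M = P·e = 21.6×10³ × 335 = 7236000 N·mm.
Critical point at (x, y) = (35, 137.5) from centroid. f_tx = M·y/J = 240.3 N/mm; f_ty = M·x/J = 61.18 N/mm.
Resultant f_max = √[f_tx² + (f_v + f_ty)²] = √[240.3² + (39.27 + 61.18)²] = 260.5 N/mm.
Capacity per unit length: φr_n = 0.75 × 0.6 × 550 × (0.707 × 4) = 699.9 N/mm.
260.5 ≤ 699.9 → adequate.

f_max ≈ 260 N/mm; adequate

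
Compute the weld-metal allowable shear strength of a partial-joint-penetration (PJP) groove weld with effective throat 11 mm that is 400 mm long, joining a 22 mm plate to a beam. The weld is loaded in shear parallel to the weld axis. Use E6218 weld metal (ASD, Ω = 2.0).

E62XX → F_EXX = 620 MPa.
Effective throat (given) t_e = 11 mm.
A_we = 11 × 400 = 4400 mm².
F_nw = 0.6 F_EXX = 372 MPa.
R_n/Ω = (372 × 4400) / 2.0 × 10⁻³ = 818.4 kN.

R_n/Ω ≈ 818 kN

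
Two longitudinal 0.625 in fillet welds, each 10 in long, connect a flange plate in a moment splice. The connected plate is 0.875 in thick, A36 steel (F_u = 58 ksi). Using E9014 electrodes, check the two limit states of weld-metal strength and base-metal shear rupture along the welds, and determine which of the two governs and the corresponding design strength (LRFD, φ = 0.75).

φR_n ≈ 358 kips (weld metal governs)

E90XX → F_EXX = 90 ksi.
t_e = 0.707 × 0.625 = 0.4419 in; L = 20 in.
Weld metal: φR_n = 0.75 × 0.6 × 90 × 0.4419 × 20 = 357.9 kips.
Base metal (shear rupture): φR_n = 0.75 × 0.6 × 58 × 0.875 × 20 = 456.7 kips.
Governing: weld metal.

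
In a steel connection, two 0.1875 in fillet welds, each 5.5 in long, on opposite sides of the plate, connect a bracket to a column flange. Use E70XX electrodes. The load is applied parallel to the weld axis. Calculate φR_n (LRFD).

E70XX → F_EXX = 70 ksi.
Effective throat t_e = 0.707 × 0.1875 = 0.1326 in.
Total length L = 11 in; A_we = 0.1326 × 11 = 1.458 in².
F_nw = 0.6 F_EXX = 0.6 × 70 = 42 ksi.
φR_n = 0.75 × 42 × 1.458 = 45.93 kips.

φR_n ≈ 45.9 kips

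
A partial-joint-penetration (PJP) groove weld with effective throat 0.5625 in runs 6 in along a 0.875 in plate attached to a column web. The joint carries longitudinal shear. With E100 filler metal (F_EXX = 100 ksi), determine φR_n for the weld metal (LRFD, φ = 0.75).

φR_n ≈ 152 kips

Effective throat (given) t_e = 0.5625 in.
A_we = 0.5625 × 6 = 3.375 in².
F_nw = 0.6 F_EXX = 60 ksi.
φR_n = 0.75 × 60 × 3.375 = 151.9 kips.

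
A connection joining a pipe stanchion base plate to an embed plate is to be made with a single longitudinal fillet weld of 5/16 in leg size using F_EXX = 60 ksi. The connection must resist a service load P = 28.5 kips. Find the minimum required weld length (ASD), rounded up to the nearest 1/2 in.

Throat t_e = 0.707 × 0.3125 = 0.2209 in.
r_n/Ω = (0.6 × 60 × 0.2209) / 2.0 = 3.977 kip/in.
L_req = P / (r_n/Ω) = 28.5 / 3.977 = 7.166 in total.
Round up → use L = 7.5 in.

L = 7.5 in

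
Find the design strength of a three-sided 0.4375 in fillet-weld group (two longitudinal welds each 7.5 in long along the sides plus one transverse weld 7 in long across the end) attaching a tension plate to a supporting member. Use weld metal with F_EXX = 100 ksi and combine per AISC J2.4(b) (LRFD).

φR_n ≈ 324 kip

t_e = 0.707 × 0.4375 = 0.3093 in.
R_nwl = 0.6 × 100 × 0.3093 × 15 = 278.4 kip (longitudinal, 2 welds).
R_nwt = 0.6 × 100 × 0.3093 × 7 = 129.9 kip (transverse, base value).
(i) R_nwl + R_nwt = 408.3 kip; (ii) 0.85 R_nwl + 1.5 R_nwt = 431.5 kip.
R_n = max = 431.5 kip [governs: (ii)]; φR_n = 323.6 kip.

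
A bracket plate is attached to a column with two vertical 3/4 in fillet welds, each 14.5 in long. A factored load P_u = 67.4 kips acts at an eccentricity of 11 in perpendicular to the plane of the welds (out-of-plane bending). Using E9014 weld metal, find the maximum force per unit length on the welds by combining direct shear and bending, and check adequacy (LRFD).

E90XX → F_EXX = 90 ksi.
L_w = 2 × 14.5 = 29 in; section modulus (unit throat) S = 2 × L²/6 = 70.08 in².
Direct shear f_v = P/L_w = 67.4/29 = 2.324 kip/in.
Moment M = P × e = 67.4 × 11 = 741.4 kip·in; bending f_b = M/S = 10.58 kip/in.
f_max = √(f_v² + f_b²) = √(2.324² + 10.58²) = 10.83 kip/in.
φr_n = 0.75 × 0.6 × 90 × (0.707 × 0.75) = 21.48 kip/in → adequate.

f_max ≈ 10.8 kip/in; adequate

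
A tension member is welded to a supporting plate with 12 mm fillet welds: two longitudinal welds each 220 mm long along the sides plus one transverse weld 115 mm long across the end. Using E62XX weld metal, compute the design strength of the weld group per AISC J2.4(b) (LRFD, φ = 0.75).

φR_n ≈ 1310 kN

E62XX → F_EXX = 620 MPa.
t_e = 0.707 × 12 = 8.484 mm.
R_nwl = 0.6 × 620 × 8.484 × 440 × 10⁻³ = 1389 kN (longitudinal, 2 welds).
R_nwt = 0.6 × 620 × 8.484 × 115 × 10⁻³ = 362.9 kN (transverse, base value).
(i) R_nwl + R_nwt = 1752 kN; (ii) 0.85 R_nwl + 1.5 R_nwt = 1725 kN.
R_n = max = 1752 kN [governs: (i)]; φR_n = 1314 kN.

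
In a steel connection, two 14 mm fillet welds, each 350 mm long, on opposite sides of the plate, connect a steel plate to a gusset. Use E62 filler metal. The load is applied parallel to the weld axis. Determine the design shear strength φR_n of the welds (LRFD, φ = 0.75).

E62XX → F_EXX = 620 MPa.
Effective throat t_e = 0.707 × 14 = 9.898 mm.
Total length L = 700 mm; A_we = 9.898 × 700 = 6929 mm².
F_nw = 0.6 F_EXX = 0.6 × 620 = 372 MPa.
φR_n = 0.75 × 372 × 6929 × 10⁻³ = 1933 kN.

φR_n ≈ 1930 kN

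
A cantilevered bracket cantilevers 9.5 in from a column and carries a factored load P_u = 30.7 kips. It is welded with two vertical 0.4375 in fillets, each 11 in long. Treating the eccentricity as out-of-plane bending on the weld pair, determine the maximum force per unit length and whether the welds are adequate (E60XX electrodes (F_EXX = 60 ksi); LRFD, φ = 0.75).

L_w = 2 × 11 = 22 in; section modulus (unit throat) S = 2 × L²/6 = 40.33 in².
Direct shear f_v = P/L_w = 30.7/22 = 1.395 kip/in.
Moment M = P × e = 30.7 × 9.5 = 291.65 kip·in; bending f_b = M/S = 7.231 kip/in.
f_max = √(f_v² + f_b²) = √(1.395² + 7.231²) = 7.364 kip/in.
φr_n = 0.75 × 0.6 × 60 × (0.707 × 0.4375) = 8.351 kip/in → adequate.

f_max ≈ 7.36 kip/in; adequate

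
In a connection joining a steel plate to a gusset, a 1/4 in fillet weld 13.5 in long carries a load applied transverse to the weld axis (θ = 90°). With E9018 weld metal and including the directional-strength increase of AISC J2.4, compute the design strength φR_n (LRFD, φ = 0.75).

E90XX → F_EXX = 90 ksi.
t_e = 0.707 × 0.25 = 0.1767 in; A_we = 0.1767 × 13.5 = 2.386 in².
Directional factor: 1.0 + 0.5 sin^1.5(90°) = 1.5.
F_nw = 0.6 × 90 × 1.5 = 81 ksi.
φR_n = 0.75 × 81 × 2.386 = 145 kips.

φR_n ≈ 145 kips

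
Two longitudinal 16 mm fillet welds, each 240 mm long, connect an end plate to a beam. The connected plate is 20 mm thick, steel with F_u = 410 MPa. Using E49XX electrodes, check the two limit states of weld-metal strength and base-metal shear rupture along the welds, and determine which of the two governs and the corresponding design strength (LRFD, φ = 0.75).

E49XX → F_EXX = 490 MPa.
t_e = 0.707 × 16 = 11.31 mm; L = 480 mm.
Weld metal: φR_n = 0.75 × 0.6 × 490 × 11.31 × 480 × 10⁻³ = 1197 kN.
Base metal (shear rupture): φR_n = 0.75 × 0.6 × 410 × 20 × 480 × 10⁻³ = 1771 kN.
Governing: weld metal.

φR_n ≈ 1200 kN (weld metal governs)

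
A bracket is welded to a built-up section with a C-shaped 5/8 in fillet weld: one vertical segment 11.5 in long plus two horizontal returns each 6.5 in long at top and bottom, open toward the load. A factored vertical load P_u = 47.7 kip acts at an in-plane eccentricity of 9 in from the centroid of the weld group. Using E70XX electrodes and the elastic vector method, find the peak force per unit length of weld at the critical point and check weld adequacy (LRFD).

f_max ≈ 6.24 kip/in; adequate

E70XX → F_EXX = 70 ksi.
Total weld length L_w = 24.5 in. Treat welds as unit-width lines.
Centroid: x̄ = 2×6.5×3.25 / 24.5 = 1.724 in from the vertical weld.
Polar moment about centroid: J = I_x + I_y = [11.5³/12 + 2×6.5×5.75²] + [11.5×1.724² + 2(6.5³/12 + 6.5×1.526²)] = 666.8 in³.
Direct shear f_v = P/L_w = 47.7 / 24.5 = 1.947 kip/in (vertical).
Torsion M = P·e = 47.7 × 9 = 429.3 kip·in.
Critical point at (x, y) = (4.776, 5.75) from centroid. f_tx = M·y/J = 3.702 kip/in; f_ty = M·x/J = 3.075 kip/in.
Resultant f_max = √[f_tx² + (f_v + f_ty)²] = √[3.702² + (1.947 + 3.075)²] = 6.239 kip/in.
Capacity per unit length: φr_n = 0.75 × 0.6 × 70 × (0.707 × 0.625) = 13.92 kip/in.
6.239 ≤ 13.92 → adequate.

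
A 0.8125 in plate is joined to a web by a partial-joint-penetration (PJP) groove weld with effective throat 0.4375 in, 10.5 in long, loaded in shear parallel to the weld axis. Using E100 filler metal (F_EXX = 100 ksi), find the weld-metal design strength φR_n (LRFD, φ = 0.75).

φR_n ≈ 207 kip

Effective throat (given) t_e = 0.4375 in.
A_we = 0.4375 × 10.5 = 4.594 in².
F_nw = 0.6 F_EXX = 60 ksi.
φR_n = 0.75 × 60 × 4.594 = 206.7 kip.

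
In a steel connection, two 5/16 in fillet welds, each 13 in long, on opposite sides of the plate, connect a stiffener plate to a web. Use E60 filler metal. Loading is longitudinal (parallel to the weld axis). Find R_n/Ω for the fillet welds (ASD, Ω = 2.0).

R_n/Ω ≈ 103 kip

E60XX → F_EXX = 60 ksi.
Effective throat t_e = 0.707 × 0.3125 = 0.2209 in.
Total length L = 26 in; A_we = 0.2209 × 26 = 5.744 in².
F_nw = 0.6 F_EXX = 0.6 × 60 = 36 ksi.
R_n = 36 × 5.744 = 206.8 kip; R_n/Ω = 206.8/2.0 = 103.4 kip.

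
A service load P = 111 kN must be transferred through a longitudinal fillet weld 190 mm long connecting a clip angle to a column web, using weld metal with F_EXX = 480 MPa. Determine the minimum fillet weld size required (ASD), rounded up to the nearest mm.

w = 6 mm

Total weld length L = 190 mm.
Required throat t_e = P × Ω / (0.6 F_EXX × L) = 111 × 2.0 / (0.6 × 480 × 190 × 10⁻³) = 4.057 mm.
Required leg w = t_e / 0.707 = 5.738 mm → use 6 mm.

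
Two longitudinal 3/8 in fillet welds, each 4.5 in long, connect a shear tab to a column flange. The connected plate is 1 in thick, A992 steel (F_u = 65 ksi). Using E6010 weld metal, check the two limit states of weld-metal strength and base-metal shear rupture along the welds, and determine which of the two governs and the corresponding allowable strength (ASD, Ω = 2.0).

R_n/Ω ≈ 43 kips (weld metal governs)

E60XX → F_EXX = 60 ksi.
t_e = 0.707 × 0.375 = 0.2651 in; L = 9 in.
Weld metal: R_n/Ω = (1/2.0) × 0.6 × 60 × 0.2651 × 9 = 42.95 kips.
Base metal (shear rupture): R_n/Ω = (1/2.0) × 0.6 × 65 × 1 × 9 = 175.5 kips.
Governing: weld metal.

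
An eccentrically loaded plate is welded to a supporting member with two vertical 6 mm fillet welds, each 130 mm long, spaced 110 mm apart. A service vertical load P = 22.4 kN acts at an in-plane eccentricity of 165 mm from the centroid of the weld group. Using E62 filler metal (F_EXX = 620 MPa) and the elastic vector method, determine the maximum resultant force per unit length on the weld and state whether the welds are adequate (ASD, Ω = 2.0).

f_max ≈ 335 N/mm; adequate

Total weld length L_w = 260 mm. Treat welds as unit-width lines.
Polar moment about centroid: J = 2[d³/12 + d(b/2)²] = 2[130³/12 + 130×55²] = 1153000 mm³.
Direct shear f_v = P/L_w = 22.4×10³ / 260 = 86.15 N/mm (vertical).
Torsion M = P·e = 22.4×10³ × 165 = 3696000 N·mm.
Critical point at (x, y) = (55, 65) from centroid. f_tx = M·y/J = 208.4 N/mm; f_ty = M·x/J = 176.4 N/mm.
Resultant f_max = √[f_tx² + (f_v + f_ty)²] = √[208.4² + (86.15 + 176.4)²] = 335.2 N/mm.
Capacity per unit length: r_n/Ω = (1/2.0) × 0.6 × 620 × (0.707 × 6) = 789 N/mm.
335.2 ≤ 789 → adequate.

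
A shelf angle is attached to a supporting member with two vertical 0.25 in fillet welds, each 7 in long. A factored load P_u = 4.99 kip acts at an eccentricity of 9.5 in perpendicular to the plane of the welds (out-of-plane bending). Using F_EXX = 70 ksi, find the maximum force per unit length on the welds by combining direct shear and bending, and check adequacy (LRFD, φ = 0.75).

L_w = 2 × 7 = 14 in; section modulus (unit throat) S = 2 × L²/6 = 16.33 in².
Direct shear f_v = P/L_w = 4.99/14 = 0.3564 kip/in.
Moment M = P × e = 4.99 × 9.5 = 47.405 kip·in; bending f_b = M/S = 2.902 kip/in.
f_max = √(f_v² + f_b²) = √(0.3564² + 2.902²) = 2.924 kip/in.
φr_n = 0.75 × 0.6 × 70 × (0.707 × 0.25) = 5.568 kip/in → adequate.

f_max ≈ 2.92 kip/in; adequate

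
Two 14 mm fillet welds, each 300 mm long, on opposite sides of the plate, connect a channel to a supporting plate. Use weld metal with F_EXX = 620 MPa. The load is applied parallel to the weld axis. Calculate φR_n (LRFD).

Effective throat t_e = 0.707 × 14 = 9.898 mm.
Total length L = 600 mm; A_we = 9.898 × 600 = 5939 mm².
F_nw = 0.6 F_EXX = 0.6 × 620 = 372 MPa.
φR_n = 0.75 × 372 × 5939 × 10⁻³ = 1657 kN.

φR_n ≈ 1660 kN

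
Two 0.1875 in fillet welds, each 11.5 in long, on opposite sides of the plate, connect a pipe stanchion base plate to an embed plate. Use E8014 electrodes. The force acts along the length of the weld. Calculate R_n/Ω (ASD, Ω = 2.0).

R_n/Ω ≈ 73.2 kips

E80XX → F_EXX = 80 ksi.
Effective throat t_e = 0.707 × 0.1875 = 0.1326 in.
Total length L = 23 in; A_we = 0.1326 × 23 = 3.049 in².
F_nw = 0.6 F_EXX = 0.6 × 80 = 48 ksi.
R_n = 48 × 3.049 = 146.3 kips; R_n/Ω = 146.3/2.0 = 73.17 kips.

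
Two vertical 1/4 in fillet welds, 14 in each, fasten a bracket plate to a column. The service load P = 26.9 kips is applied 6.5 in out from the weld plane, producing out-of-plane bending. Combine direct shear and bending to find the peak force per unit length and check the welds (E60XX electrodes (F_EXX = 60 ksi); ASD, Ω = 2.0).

L_w = 2 × 14 = 28 in; section modulus (unit throat) S = 2 × L²/6 = 65.33 in².
Direct shear f_v = P/L_w = 26.9/28 = 0.9607 kip/in.
Moment M = P × e = 26.9 × 6.5 = 174.85 kip·in; bending f_b = M/S = 2.676 kip/in.
f_max = √(f_v² + f_b²) = √(0.9607² + 2.676²) = 2.843 kip/in.
r_n/Ω = (1/2.0) × 0.6 × 60 × (0.707 × 0.25) = 3.181 kip/in → adequate.

f_max ≈ 2.84 kip/in; adequate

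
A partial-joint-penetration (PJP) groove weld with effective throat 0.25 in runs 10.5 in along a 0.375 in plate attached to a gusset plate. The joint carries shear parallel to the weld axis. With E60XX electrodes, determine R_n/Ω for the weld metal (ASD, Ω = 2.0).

R_n/Ω ≈ 47.2 kips

E60XX → F_EXX = 60 ksi.
Effective throat (given) t_e = 0.25 in.
A_we = 0.25 × 10.5 = 2.625 in².
F_nw = 0.6 F_EXX = 36 ksi.
R_n/Ω = (36 × 2.625) / 2.0 = 47.25 kips.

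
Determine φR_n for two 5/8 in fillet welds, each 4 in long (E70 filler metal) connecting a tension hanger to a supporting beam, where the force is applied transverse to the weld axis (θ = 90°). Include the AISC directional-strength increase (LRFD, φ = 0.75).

φR_n ≈ 167 kips

E70XX → F_EXX = 70 ksi.
t_e = 0.707 × 0.625 = 0.4419 in; A_we = 0.4419 × 8 = 3.535 in².
Directional factor: 1.0 + 0.5 sin^1.5(90°) = 1.5.
F_nw = 0.6 × 70 × 1.5 = 63 ksi.
φR_n = 0.75 × 63 × 3.535 = 167 kips.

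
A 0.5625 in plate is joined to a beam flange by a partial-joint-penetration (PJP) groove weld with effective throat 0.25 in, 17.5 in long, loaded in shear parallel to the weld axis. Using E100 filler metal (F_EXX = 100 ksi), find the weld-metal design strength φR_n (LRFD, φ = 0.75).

φR_n ≈ 197 kip

Effective throat (given) t_e = 0.25 in.
A_we = 0.25 × 17.5 = 4.375 in².
F_nw = 0.6 F_EXX = 60 ksi.
φR_n = 0.75 × 60 × 4.375 = 196.9 kip.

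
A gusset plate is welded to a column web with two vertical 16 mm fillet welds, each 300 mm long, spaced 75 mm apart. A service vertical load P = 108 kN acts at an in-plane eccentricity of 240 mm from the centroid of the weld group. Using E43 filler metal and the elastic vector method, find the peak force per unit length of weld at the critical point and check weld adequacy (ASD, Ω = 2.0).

E43XX → F_EXX = 430 MPa.
Total weld length L_w = 600 mm. Treat welds as unit-width lines.
Polar moment about centroid: J = 2[d³/12 + d(b/2)²] = 2[300³/12 + 300×37.5²] = 5344000 mm³.
Direct shear f_v = P/L_w = 108×10³ / 600 = 180 N/mm (vertical).
Torsion M = P·e = 108×10³ × 240 = 25920000 N·mm.
Critical point at (x, y) = (37.5, 150) from centroid. f_tx = M·y/J = 727.6 N/mm; f_ty = M·x/J = 181.9 N/mm.
Resultant f_max = √[f_tx² + (f_v + f_ty)²] = √[727.6² + (180 + 181.9)²] = 812.6 N/mm.
Capacity per unit length: r_n/Ω = (1/2.0) × 0.6 × 430 × (0.707 × 16) = 1459 N/mm.
812.6 ≤ 1459 → adequate.

f_max ≈ 813 N/mm; adequate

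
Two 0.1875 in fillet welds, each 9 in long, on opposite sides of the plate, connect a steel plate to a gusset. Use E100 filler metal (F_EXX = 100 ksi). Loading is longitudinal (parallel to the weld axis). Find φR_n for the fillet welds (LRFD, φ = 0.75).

φR_n ≈ 107 kips

Effective throat t_e = 0.707 × 0.1875 = 0.1326 in.
Total length L = 18 in; A_we = 0.1326 × 18 = 2.386 in².
F_nw = 0.6 F_EXX = 0.6 × 100 = 60 ksi.
φR_n = 0.75 × 60 × 2.386 = 107.4 kips.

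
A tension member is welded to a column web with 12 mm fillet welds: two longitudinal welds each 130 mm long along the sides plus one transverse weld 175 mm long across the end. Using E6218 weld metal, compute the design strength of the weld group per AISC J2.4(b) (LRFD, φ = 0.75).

φR_n ≈ 1140 kN

E62XX → F_EXX = 620 MPa.
t_e = 0.707 × 12 = 8.484 mm.
R_nwl = 0.6 × 620 × 8.484 × 260 × 10⁻³ = 820.6 kN (longitudinal, 2 welds).
R_nwt = 0.6 × 620 × 8.484 × 175 × 10⁻³ = 552.3 kN (transverse, base value).
(i) R_nwl + R_nwt = 1373 kN; (ii) 0.85 R_nwl + 1.5 R_nwt = 1526 kN.
R_n = max = 1526 kN [governs: (ii)]; φR_n = 1144 kN.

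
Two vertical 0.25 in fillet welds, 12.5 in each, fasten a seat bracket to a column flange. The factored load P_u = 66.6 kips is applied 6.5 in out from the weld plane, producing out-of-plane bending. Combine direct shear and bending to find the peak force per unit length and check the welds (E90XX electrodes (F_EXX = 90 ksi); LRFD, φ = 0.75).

f_max ≈ 8.73 kip/in; NOT adequate

L_w = 2 × 12.5 = 25 in; section modulus (unit throat) S = 2 × L²/6 = 52.08 in².
Direct shear f_v = P/L_w = 66.6/25 = 2.664 kip/in.
Moment M = P × e = 66.6 × 6.5 = 432.9 kip·in; bending f_b = M/S = 8.312 kip/in.
f_max = √(f_v² + f_b²) = √(2.664² + 8.312²) = 8.728 kip/in.
φr_n = 0.75 × 0.6 × 90 × (0.707 × 0.25) = 7.158 kip/in → NOT adequate.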